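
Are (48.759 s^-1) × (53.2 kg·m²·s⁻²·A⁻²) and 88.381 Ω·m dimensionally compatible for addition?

No

Expand each in SI base units:
  (48.759 s^-1) × (53.2 kg·m²·s⁻²·A⁻²):  [s⁻¹] · [kg·m²·s⁻²·A⁻²] = kg·m²·s⁻³·A⁻²
  88.381 Ω·m:  Ω·m = V·A⁻¹·m = kg·m³·s⁻³·A⁻²
kg·m²·s⁻³·A⁻² ≠ kg·m³·s⁻³·A⁻², so they cannot be added.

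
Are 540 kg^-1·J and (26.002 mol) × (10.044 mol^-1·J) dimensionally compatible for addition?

Dimensions:
  540 kg^-1·J:  J·kg⁻¹ = N·m·kg⁻¹ = m²·s⁻²
  (26.002 mol) × (10.044 mol^-1·J):  [mol] · [kg·m²·s⁻²·mol⁻¹] = kg·m²·s⁻²
m²·s⁻² ≠ kg·m²·s⁻², so they cannot be added.

No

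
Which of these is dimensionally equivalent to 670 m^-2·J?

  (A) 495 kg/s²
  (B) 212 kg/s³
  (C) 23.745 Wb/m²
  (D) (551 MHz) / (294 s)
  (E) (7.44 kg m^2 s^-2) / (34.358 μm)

Reference: J·m⁻² = N·m·m⁻² = kg·s⁻².
Each option:
  (A) kg·s⁻²  ← same
  (B) kg·s⁻³
  (C) Wb·m⁻² = V·s·m⁻² = kg·s⁻²·A⁻¹
  (D) [s⁻¹] / [s] = s⁻²
  (E) [kg·m²·s⁻²] / [m] = kg·m·s⁻²
Only (A) matches kg·s⁻².

(A)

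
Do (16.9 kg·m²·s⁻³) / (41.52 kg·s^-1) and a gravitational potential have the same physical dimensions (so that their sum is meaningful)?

In SI base units:
  (16.9 kg·m²·s⁻³) / (41.52 kg·s^-1):  [kg·m²·s⁻³] / [kg·s⁻¹] = m²·s⁻²
  a gravitational potential:  [gravitational potential] = m²·s⁻²
Both are m²·s⁻², so they have the same dimensions and can be added.

Yes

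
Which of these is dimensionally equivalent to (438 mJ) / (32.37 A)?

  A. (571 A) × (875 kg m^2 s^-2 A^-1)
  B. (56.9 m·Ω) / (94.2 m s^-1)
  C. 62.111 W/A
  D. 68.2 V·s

Reference: [kg·m²·s⁻²] / [A] = kg·m²·s⁻²·A⁻¹.
Each option:
  A. [A] · [kg·m²·s⁻²·A⁻¹] = kg·m²·s⁻²
  B. [kg·m³·s⁻³·A⁻²] / [m·s⁻¹] = kg·m²·s⁻²·A⁻²
  C. W·A⁻¹ = J·s⁻¹·A⁻¹ = kg·m²·s⁻³·A⁻¹
  D. V·s = J·C⁻¹·s = kg·m²·s⁻²·A⁻¹  ← same
Only D. matches kg·m²·s⁻²·A⁻¹.

D.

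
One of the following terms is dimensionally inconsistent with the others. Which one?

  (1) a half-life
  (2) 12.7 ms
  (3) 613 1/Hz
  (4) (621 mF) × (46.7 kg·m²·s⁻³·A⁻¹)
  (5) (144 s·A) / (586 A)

Work out the base dimensions of each:
  (1) [half-life] = s
  (2) s
  (3) Hz⁻¹ = (s⁻¹)⁻¹ = s
  (4) [kg⁻¹·m⁻²·s⁴·A²] · [kg·m²·s⁻³·A⁻¹] = s·A
  (5) [s·A] / [A] = s
All reduce to s except (4), which is s·A.

(4)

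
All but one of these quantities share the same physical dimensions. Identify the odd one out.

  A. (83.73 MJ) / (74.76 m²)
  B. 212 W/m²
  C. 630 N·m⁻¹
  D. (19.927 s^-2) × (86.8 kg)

Reduce each to base SI dimensions:
  A. [kg·m²·s⁻²] / [m²] = kg·s⁻²
  B. W·m⁻² = J·s⁻¹·m⁻² = kg·s⁻³
  C. N·m⁻¹ = kg·m·s⁻²·m⁻¹ = kg·s⁻²
  D. [s⁻²] · [kg] = kg·s⁻²
All reduce to kg·s⁻² except B., which is kg·s⁻³.

B.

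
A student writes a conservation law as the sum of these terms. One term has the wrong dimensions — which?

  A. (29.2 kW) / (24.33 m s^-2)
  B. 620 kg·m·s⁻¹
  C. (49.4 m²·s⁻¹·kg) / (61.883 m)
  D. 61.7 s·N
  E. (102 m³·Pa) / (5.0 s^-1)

Expand each in SI base units:
  A. [kg·m²·s⁻³] / [m·s⁻²] = kg·m·s⁻¹
  B. kg·m·s⁻¹
  C. [kg·m²·s⁻¹] / [m] = kg·m·s⁻¹
  D. N·s = kg·m·s⁻²·s = kg·m·s⁻¹
  E. [kg·m²·s⁻²] / [s⁻¹] = kg·m²·s⁻¹
All reduce to kg·m·s⁻¹ except E., which is kg·m²·s⁻¹.

E.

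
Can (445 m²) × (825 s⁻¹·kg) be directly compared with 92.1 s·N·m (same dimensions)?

Work out the base dimensions of each:
  (445 m²) × (825 s⁻¹·kg):  [m²] · [kg·s⁻¹] = kg·m²·s⁻¹
  92.1 s·N·m:  N·m·s = kg·m·s⁻²·m·s = kg·m²·s⁻¹
Both are kg·m²·s⁻¹, so they have the same dimensions and can be added.

Yes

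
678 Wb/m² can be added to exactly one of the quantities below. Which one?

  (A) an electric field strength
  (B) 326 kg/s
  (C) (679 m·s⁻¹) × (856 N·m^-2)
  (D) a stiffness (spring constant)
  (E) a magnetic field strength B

(E)

Reference: Wb·m⁻² = V·s·m⁻² = kg·s⁻²·A⁻¹.
Each option:
  (A) [electric field strength] = kg·m·s⁻³·A⁻¹
  (B) kg·s⁻¹
  (C) [m·s⁻¹] · [kg·m⁻¹·s⁻²] = kg·s⁻³
  (D) [stiffness (spring constant)] = kg·s⁻²
  (E) [magnetic field strength B] = kg·s⁻²·A⁻¹  ← same
Only (E) matches kg·s⁻²·A⁻¹.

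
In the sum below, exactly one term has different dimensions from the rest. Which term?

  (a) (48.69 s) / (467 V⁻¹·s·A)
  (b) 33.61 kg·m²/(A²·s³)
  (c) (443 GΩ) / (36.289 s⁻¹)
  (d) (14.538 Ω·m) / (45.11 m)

Work out the base dimensions of each:
  (a) [s] / [kg⁻¹·m⁻²·s⁴·A²] = kg·m²·s⁻³·A⁻²
  (b) kg·m²·s⁻³·A⁻²
  (c) [kg·m²·s⁻³·A⁻²] / [s⁻¹] = kg·m²·s⁻²·A⁻²
  (d) [kg·m³·s⁻³·A⁻²] / [m] = kg·m²·s⁻³·A⁻²
All reduce to kg·m²·s⁻³·A⁻² except (c), which is kg·m²·s⁻²·A⁻².

(c)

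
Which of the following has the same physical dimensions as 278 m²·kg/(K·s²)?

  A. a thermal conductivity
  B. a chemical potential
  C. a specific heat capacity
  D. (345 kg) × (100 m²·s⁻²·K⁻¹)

Reference: kg·m²·s⁻²·K⁻¹.
Each option:
  A. [thermal conductivity] = kg·m·s⁻³·K⁻¹
  B. [chemical potential] = kg·m²·s⁻²·mol⁻¹
  C. [specific heat capacity] = m²·s⁻²·K⁻¹
  D. [kg] · [m²·s⁻²·K⁻¹] = kg·m²·s⁻²·K⁻¹  ← same
Only D. matches kg·m²·s⁻²·K⁻¹.

D.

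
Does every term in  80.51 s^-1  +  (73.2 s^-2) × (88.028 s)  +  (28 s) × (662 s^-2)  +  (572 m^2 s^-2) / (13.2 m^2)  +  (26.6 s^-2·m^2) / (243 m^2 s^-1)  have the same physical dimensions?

Expand each in SI base units:
  80.51 s^-1:  s⁻¹
  (73.2 s^-2) × (88.028 s):  [s⁻²] · [s] = s⁻¹
  (28 s) × (662 s^-2):  [s] · [s⁻²] = s⁻¹
  (572 m^2 s^-2) / (13.2 m^2):  [m²·s⁻²] / [m²] = s⁻²
  (26.6 s^-2·m^2) / (243 m^2 s^-1):  [m²·s⁻²] / [m²·s⁻¹] = s⁻¹
The terms do not share a single dimension (s⁻² vs s⁻¹).

No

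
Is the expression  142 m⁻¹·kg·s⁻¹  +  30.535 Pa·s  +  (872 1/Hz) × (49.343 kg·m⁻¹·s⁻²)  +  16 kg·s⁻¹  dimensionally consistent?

No

Expand each in SI base units:
  142 m⁻¹·kg·s⁻¹:  kg·m⁻¹·s⁻¹
  30.535 Pa·s:  Pa·s = N·m⁻²·s = kg·m⁻¹·s⁻¹
  (872 1/Hz) × (49.343 kg·m⁻¹·s⁻²):  [s] · [kg·m⁻¹·s⁻²] = kg·m⁻¹·s⁻¹
  16 kg·s⁻¹:  kg·s⁻¹
The terms do not share a single dimension (kg·m⁻¹·s⁻¹ vs kg·s⁻¹).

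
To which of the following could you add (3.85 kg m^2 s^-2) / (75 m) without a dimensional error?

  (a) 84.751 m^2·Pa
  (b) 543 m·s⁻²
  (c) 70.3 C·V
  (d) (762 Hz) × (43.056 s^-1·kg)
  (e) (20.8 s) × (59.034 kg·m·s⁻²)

Reference: [kg·m²·s⁻²] / [m] = kg·m·s⁻².
Each option:
  (a) Pa·m² = N·m⁻²·m² = kg·m·s⁻²  ← same
  (b) m·s⁻²
  (c) C·V = s·A·J·C⁻¹ = kg·m²·s⁻²
  (d) [s⁻¹] · [kg·s⁻¹] = kg·s⁻²
  (e) [s] · [kg·m·s⁻²] = kg·m·s⁻¹
Only (a) matches kg·m·s⁻².

(a)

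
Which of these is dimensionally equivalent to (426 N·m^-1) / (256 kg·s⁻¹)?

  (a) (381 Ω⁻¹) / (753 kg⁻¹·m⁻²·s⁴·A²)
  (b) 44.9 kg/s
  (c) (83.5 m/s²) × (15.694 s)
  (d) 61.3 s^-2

(a)

Reference: [kg·s⁻²] / [kg·s⁻¹] = s⁻¹.
Each option:
  (a) [kg⁻¹·m⁻²·s³·A²] / [kg⁻¹·m⁻²·s⁴·A²] = s⁻¹  ← same
  (b) kg·s⁻¹
  (c) [m·s⁻²] · [s] = m·s⁻¹
  (d) s⁻²
Only (a) matches s⁻¹.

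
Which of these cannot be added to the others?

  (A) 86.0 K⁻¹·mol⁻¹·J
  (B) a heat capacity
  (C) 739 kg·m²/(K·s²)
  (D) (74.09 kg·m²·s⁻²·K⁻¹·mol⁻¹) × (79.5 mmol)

(A)

Expand each in SI base units:
  (A) J·mol⁻¹·K⁻¹ = N·m·mol⁻¹·K⁻¹ = kg·m²·s⁻²·K⁻¹·mol⁻¹
  (B) [heat capacity] = kg·m²·s⁻²·K⁻¹
  (C) kg·m²·s⁻²·K⁻¹
  (D) [kg·m²·s⁻²·K⁻¹·mol⁻¹] · [mol] = kg·m²·s⁻²·K⁻¹
All reduce to kg·m²·s⁻²·K⁻¹ except (A), which is kg·m²·s⁻²·K⁻¹·mol⁻¹.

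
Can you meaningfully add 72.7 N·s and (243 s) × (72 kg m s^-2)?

Yes

In SI base units:
  72.7 N·s:  N·s = kg·m·s⁻²·s = kg·m·s⁻¹
  (243 s) × (72 kg m s^-2):  [s] · [kg·m·s⁻²] = kg·m·s⁻¹
Both are kg·m·s⁻¹, so they have the same dimensions and can be added.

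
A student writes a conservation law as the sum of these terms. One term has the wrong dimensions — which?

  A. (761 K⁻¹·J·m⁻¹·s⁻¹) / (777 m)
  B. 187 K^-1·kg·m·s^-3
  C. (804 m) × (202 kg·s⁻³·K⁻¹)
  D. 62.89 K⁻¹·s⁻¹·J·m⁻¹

A.

Expand each in SI base units:
  A. [kg·m·s⁻³·K⁻¹] / [m] = kg·s⁻³·K⁻¹
  B. kg·m·s⁻³·K⁻¹
  C. [m] · [kg·s⁻³·K⁻¹] = kg·m·s⁻³·K⁻¹
  D. J·s⁻¹·m⁻¹·K⁻¹ = N·m·s⁻¹·m⁻¹·K⁻¹ = kg·m·s⁻³·K⁻¹
All reduce to kg·m·s⁻³·K⁻¹ except A., which is kg·s⁻³·K⁻¹.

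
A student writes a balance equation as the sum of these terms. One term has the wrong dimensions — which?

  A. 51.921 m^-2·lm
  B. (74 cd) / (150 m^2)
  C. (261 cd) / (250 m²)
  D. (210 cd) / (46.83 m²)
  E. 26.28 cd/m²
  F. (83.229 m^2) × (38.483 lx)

F.

In SI base units:
  A. lm·m⁻² = cd·m⁻² = m⁻²·cd
  B. [cd] / [m²] = m⁻²·cd
  C. [cd] / [m²] = m⁻²·cd
  D. [cd] / [m²] = m⁻²·cd
  E. cd·m⁻² = m⁻²·cd
  F. [m²] · [m⁻²·cd] = cd
All reduce to m⁻²·cd except F., which is cd.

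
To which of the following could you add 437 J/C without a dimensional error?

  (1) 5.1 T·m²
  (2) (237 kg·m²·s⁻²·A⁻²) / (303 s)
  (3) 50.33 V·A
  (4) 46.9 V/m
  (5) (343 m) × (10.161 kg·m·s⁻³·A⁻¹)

Reference: J·C⁻¹ = N·m·(s·A)⁻¹ = kg·m²·s⁻³·A⁻¹.
Each option:
  (1) T·m² = Wb·m⁻²·m² = kg·m²·s⁻²·A⁻¹
  (2) [kg·m²·s⁻²·A⁻²] / [s] = kg·m²·s⁻³·A⁻²
  (3) V·A = J·C⁻¹·A = kg·m²·s⁻³
  (4) V·m⁻¹ = J·C⁻¹·m⁻¹ = kg·m·s⁻³·A⁻¹
  (5) [m] · [kg·m·s⁻³·A⁻¹] = kg·m²·s⁻³·A⁻¹  ← same
Only (5) matches kg·m²·s⁻³·A⁻¹.

(5)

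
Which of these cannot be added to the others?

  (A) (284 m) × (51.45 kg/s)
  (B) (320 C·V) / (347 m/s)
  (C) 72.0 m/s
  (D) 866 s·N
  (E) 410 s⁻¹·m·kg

Expand each in SI base units:
  (A) [m] · [kg·s⁻¹] = kg·m·s⁻¹
  (B) [kg·m²·s⁻²] / [m·s⁻¹] = kg·m·s⁻¹
  (C) m·s⁻¹
  (D) N·s = kg·m·s⁻²·s = kg·m·s⁻¹
  (E) kg·m·s⁻¹
All reduce to kg·m·s⁻¹ except (C), which is m·s⁻¹.

(C)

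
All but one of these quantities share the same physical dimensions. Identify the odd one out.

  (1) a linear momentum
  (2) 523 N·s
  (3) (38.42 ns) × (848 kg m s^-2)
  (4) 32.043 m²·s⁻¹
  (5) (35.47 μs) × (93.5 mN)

(4)

Dimensions:
  (1) [linear momentum] = kg·m·s⁻¹
  (2) N·s = kg·m·s⁻²·s = kg·m·s⁻¹
  (3) [s] · [kg·m·s⁻²] = kg·m·s⁻¹
  (4) m²·s⁻¹
  (5) [s] · [kg·m·s⁻²] = kg·m·s⁻¹
All reduce to kg·m·s⁻¹ except (4), which is m²·s⁻¹.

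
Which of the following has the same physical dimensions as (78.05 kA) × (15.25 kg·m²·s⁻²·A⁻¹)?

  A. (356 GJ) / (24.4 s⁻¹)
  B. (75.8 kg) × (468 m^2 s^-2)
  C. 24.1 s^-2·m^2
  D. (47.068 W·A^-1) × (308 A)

Reference: [A] · [kg·m²·s⁻²·A⁻¹] = kg·m²·s⁻².
Each option:
  A. [kg·m²·s⁻²] / [s⁻¹] = kg·m²·s⁻¹
  B. [kg] · [m²·s⁻²] = kg·m²·s⁻²  ← same
  C. m²·s⁻²
  D. [kg·m²·s⁻³·A⁻¹] · [A] = kg·m²·s⁻³
Only B. matches kg·m²·s⁻².

B.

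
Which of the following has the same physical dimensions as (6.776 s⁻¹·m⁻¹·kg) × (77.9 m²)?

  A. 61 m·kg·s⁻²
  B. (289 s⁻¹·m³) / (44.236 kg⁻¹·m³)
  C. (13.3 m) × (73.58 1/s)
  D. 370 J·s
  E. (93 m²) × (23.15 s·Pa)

Reference: [kg·m⁻¹·s⁻¹] · [m²] = kg·m·s⁻¹.
Each option:
  A. kg·m·s⁻²
  B. [m³·s⁻¹] / [kg⁻¹·m³] = kg·s⁻¹
  C. [m] · [s⁻¹] = m·s⁻¹
  D. J·s = N·m·s = kg·m²·s⁻¹
  E. [m²] · [kg·m⁻¹·s⁻¹] = kg·m·s⁻¹  ← same
Only E. matches kg·m·s⁻¹.

E.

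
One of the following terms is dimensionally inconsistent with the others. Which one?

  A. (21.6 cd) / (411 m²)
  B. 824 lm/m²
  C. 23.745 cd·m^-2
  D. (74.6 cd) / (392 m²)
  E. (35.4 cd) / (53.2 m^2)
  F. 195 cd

In SI base units:
  A. [cd] / [m²] = m⁻²·cd
  B. lm·m⁻² = cd·m⁻² = m⁻²·cd
  C. cd·m⁻² = m⁻²·cd
  D. [cd] / [m²] = m⁻²·cd
  E. [cd] / [m²] = m⁻²·cd
  F. cd
All reduce to m⁻²·cd except F., which is cd.

F.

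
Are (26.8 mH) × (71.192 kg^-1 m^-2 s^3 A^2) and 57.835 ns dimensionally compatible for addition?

Yes

Dimensions:
  (26.8 mH) × (71.192 kg^-1 m^-2 s^3 A^2):  [kg·m²·s⁻²·A⁻²] · [kg⁻¹·m⁻²·s³·A²] = s
  57.835 ns:  s
Both are s, so they have the same dimensions and can be added.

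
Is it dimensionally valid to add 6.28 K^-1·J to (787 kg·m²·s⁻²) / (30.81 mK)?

Yes

In SI base units:
  6.28 K^-1·J:  J·K⁻¹ = N·m·K⁻¹ = kg·m²·s⁻²·K⁻¹
  (787 kg·m²·s⁻²) / (30.81 mK):  [kg·m²·s⁻²] / [K] = kg·m²·s⁻²·K⁻¹
Both are kg·m²·s⁻²·K⁻¹, so they have the same dimensions and can be added.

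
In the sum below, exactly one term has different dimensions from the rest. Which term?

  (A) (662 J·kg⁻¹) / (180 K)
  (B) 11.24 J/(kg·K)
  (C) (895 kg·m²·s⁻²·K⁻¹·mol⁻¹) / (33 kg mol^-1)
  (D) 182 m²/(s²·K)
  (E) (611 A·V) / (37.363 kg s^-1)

(E)

Reduce each to base SI dimensions:
  (A) [m²·s⁻²] / [K] = m²·s⁻²·K⁻¹
  (B) J·kg⁻¹·K⁻¹ = N·m·kg⁻¹·K⁻¹ = m²·s⁻²·K⁻¹
  (C) [kg·m²·s⁻²·K⁻¹·mol⁻¹] / [kg·mol⁻¹] = m²·s⁻²·K⁻¹
  (D) m²·s⁻²·K⁻¹
  (E) [kg·m²·s⁻³] / [kg·s⁻¹] = m²·s⁻²
All reduce to m²·s⁻²·K⁻¹ except (E), which is m²·s⁻².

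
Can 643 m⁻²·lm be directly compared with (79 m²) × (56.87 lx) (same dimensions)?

Expand each in SI base units:
  643 m⁻²·lm:  lm·m⁻² = cd·m⁻² = m⁻²·cd
  (79 m²) × (56.87 lx):  [m²] · [m⁻²·cd] = cd
m⁻²·cd ≠ cd, so they cannot be added.

No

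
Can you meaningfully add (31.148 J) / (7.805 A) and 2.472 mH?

Expand each in SI base units:
  (31.148 J) / (7.805 A):  [kg·m²·s⁻²] / [A] = kg·m²·s⁻²·A⁻¹
  2.472 mH:  H = V·s·A⁻¹ = kg·m²·s⁻²·A⁻²
kg·m²·s⁻²·A⁻¹ ≠ kg·m²·s⁻²·A⁻², so they cannot be added.

No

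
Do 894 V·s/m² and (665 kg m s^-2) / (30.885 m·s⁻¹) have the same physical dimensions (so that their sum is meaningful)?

Work out the base dimensions of each:
  894 V·s/m²:  V·s·m⁻² = J·C⁻¹·s·m⁻² = kg·s⁻²·A⁻¹
  (665 kg m s^-2) / (30.885 m·s⁻¹):  [kg·m·s⁻²] / [m·s⁻¹] = kg·s⁻¹
kg·s⁻²·A⁻¹ ≠ kg·s⁻¹, so they cannot be added.

No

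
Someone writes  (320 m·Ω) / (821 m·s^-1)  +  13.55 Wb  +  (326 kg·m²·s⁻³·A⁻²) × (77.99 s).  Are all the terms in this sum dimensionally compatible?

No

In SI base units:
  (320 m·Ω) / (821 m·s^-1):  [kg·m³·s⁻³·A⁻²] / [m·s⁻¹] = kg·m²·s⁻²·A⁻²
  13.55 Wb:  Wb = V·s = kg·m²·s⁻²·A⁻¹
  (326 kg·m²·s⁻³·A⁻²) × (77.99 s):  [kg·m²·s⁻³·A⁻²] · [s] = kg·m²·s⁻²·A⁻²
The terms do not share a single dimension (kg·m²·s⁻²·A⁻² vs kg·m²·s⁻²·A⁻¹).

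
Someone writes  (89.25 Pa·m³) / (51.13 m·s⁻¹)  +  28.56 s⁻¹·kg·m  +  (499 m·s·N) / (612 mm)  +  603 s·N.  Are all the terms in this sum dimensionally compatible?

Yes

Dimensions:
  (89.25 Pa·m³) / (51.13 m·s⁻¹):  [kg·m²·s⁻²] / [m·s⁻¹] = kg·m·s⁻¹
  28.56 s⁻¹·kg·m:  kg·m·s⁻¹
  (499 m·s·N) / (612 mm):  [kg·m²·s⁻¹] / [m] = kg·m·s⁻¹
  603 s·N:  N·s = kg·m·s⁻²·s = kg·m·s⁻¹
Every term reduces to kg·m·s⁻¹.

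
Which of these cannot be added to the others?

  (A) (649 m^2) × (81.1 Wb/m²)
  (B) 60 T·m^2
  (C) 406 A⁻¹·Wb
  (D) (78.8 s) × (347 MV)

Expand each in SI base units:
  (A) [m²] · [kg·s⁻²·A⁻¹] = kg·m²·s⁻²·A⁻¹
  (B) T·m² = Wb·m⁻²·m² = kg·m²·s⁻²·A⁻¹
  (C) Wb·A⁻¹ = V·s·A⁻¹ = kg·m²·s⁻²·A⁻²
  (D) [s] · [kg·m²·s⁻³·A⁻¹] = kg·m²·s⁻²·A⁻¹
All reduce to kg·m²·s⁻²·A⁻¹ except (C), which is kg·m²·s⁻²·A⁻².

(C)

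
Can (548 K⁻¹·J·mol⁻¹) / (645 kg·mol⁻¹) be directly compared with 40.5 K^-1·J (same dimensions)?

No

Expand each in SI base units:
  (548 K⁻¹·J·mol⁻¹) / (645 kg·mol⁻¹):  [kg·m²·s⁻²·K⁻¹·mol⁻¹] / [kg·mol⁻¹] = m²·s⁻²·K⁻¹
  40.5 K^-1·J:  J·K⁻¹ = N·m·K⁻¹ = kg·m²·s⁻²·K⁻¹
m²·s⁻²·K⁻¹ ≠ kg·m²·s⁻²·K⁻¹, so they cannot be added.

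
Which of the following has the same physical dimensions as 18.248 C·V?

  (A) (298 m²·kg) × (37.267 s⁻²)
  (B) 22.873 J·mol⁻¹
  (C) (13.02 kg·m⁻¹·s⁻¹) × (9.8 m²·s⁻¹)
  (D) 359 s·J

Reference: C·V = s·A·J·C⁻¹ = kg·m²·s⁻².
Each option:
  (A) [kg·m²] · [s⁻²] = kg·m²·s⁻²  ← same
  (B) J·mol⁻¹ = N·m·mol⁻¹ = kg·m²·s⁻²·mol⁻¹
  (C) [kg·m⁻¹·s⁻¹] · [m²·s⁻¹] = kg·m·s⁻²
  (D) J·s = N·m·s = kg·m²·s⁻¹
Only (A) matches kg·m²·s⁻².

(A)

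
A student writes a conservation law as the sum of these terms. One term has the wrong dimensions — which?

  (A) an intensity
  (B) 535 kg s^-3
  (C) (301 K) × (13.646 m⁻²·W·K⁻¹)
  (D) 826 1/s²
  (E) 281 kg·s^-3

(D)

In SI base units:
  (A) [intensity] = kg·s⁻³
  (B) kg·s⁻³
  (C) [K] · [kg·s⁻³·K⁻¹] = kg·s⁻³
  (D) s⁻²
  (E) kg·s⁻³
All reduce to kg·s⁻³ except (D), which is s⁻².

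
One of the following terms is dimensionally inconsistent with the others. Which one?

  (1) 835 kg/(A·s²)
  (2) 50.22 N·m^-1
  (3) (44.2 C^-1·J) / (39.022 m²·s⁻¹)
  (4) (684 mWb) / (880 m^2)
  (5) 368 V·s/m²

Dimensions:
  (1) kg·s⁻²·A⁻¹
  (2) N·m⁻¹ = kg·m·s⁻²·m⁻¹ = kg·s⁻²
  (3) [kg·m²·s⁻³·A⁻¹] / [m²·s⁻¹] = kg·s⁻²·A⁻¹
  (4) [kg·m²·s⁻²·A⁻¹] / [m²] = kg·s⁻²·A⁻¹
  (5) V·s·m⁻² = J·C⁻¹·s·m⁻² = kg·s⁻²·A⁻¹
All reduce to kg·s⁻²·A⁻¹ except (2), which is kg·s⁻².

(2)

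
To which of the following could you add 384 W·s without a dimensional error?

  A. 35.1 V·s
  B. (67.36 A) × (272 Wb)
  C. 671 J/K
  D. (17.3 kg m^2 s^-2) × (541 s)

B.

Reference: W·s = J·s⁻¹·s = kg·m²·s⁻².
Each option:
  A. V·s = J·C⁻¹·s = kg·m²·s⁻²·A⁻¹
  B. [A] · [kg·m²·s⁻²·A⁻¹] = kg·m²·s⁻²  ← same
  C. J·K⁻¹ = N·m·K⁻¹ = kg·m²·s⁻²·K⁻¹
  D. [kg·m²·s⁻²] · [s] = kg·m²·s⁻¹
Only B. matches kg·m²·s⁻².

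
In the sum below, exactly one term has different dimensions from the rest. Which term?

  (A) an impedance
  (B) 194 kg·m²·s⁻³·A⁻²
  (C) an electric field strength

Expand each in SI base units:
  (A) [impedance] = kg·m²·s⁻³·A⁻²
  (B) kg·m²·s⁻³·A⁻²
  (C) [electric field strength] = kg·m·s⁻³·A⁻¹
All reduce to kg·m²·s⁻³·A⁻² except (C), which is kg·m·s⁻³·A⁻¹.

(C)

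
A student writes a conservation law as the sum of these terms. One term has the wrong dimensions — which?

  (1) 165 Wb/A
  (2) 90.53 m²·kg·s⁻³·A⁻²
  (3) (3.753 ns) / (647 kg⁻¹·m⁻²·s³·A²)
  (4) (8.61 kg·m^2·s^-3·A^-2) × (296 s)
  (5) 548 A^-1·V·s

Expand each in SI base units:
  (1) Wb·A⁻¹ = V·s·A⁻¹ = kg·m²·s⁻²·A⁻²
  (2) kg·m²·s⁻³·A⁻²
  (3) [s] / [kg⁻¹·m⁻²·s³·A²] = kg·m²·s⁻²·A⁻²
  (4) [kg·m²·s⁻³·A⁻²] · [s] = kg·m²·s⁻²·A⁻²
  (5) V·s·A⁻¹ = J·C⁻¹·s·A⁻¹ = kg·m²·s⁻²·A⁻²
All reduce to kg·m²·s⁻²·A⁻² except (2), which is kg·m²·s⁻³·A⁻².

(2)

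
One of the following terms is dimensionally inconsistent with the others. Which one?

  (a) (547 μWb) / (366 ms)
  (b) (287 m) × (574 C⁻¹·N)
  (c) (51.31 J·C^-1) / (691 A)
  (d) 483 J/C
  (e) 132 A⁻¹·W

(c)

Reduce each to base SI dimensions:
  (a) [kg·m²·s⁻²·A⁻¹] / [s] = kg·m²·s⁻³·A⁻¹
  (b) [m] · [kg·m·s⁻³·A⁻¹] = kg·m²·s⁻³·A⁻¹
  (c) [kg·m²·s⁻³·A⁻¹] / [A] = kg·m²·s⁻³·A⁻²
  (d) J·C⁻¹ = N·m·(s·A)⁻¹ = kg·m²·s⁻³·A⁻¹
  (e) W·A⁻¹ = J·s⁻¹·A⁻¹ = kg·m²·s⁻³·A⁻¹
All reduce to kg·m²·s⁻³·A⁻¹ except (c), which is kg·m²·s⁻³·A⁻².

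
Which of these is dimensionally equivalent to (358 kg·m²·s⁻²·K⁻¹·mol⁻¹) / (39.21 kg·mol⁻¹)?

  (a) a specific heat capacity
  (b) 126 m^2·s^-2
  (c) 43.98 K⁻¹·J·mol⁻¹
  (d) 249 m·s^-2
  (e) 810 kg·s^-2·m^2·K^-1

Reference: [kg·m²·s⁻²·K⁻¹·mol⁻¹] / [kg·mol⁻¹] = m²·s⁻²·K⁻¹.
Each option:
  (a) [specific heat capacity] = m²·s⁻²·K⁻¹  ← same
  (b) m²·s⁻²
  (c) J·mol⁻¹·K⁻¹ = N·m·mol⁻¹·K⁻¹ = kg·m²·s⁻²·K⁻¹·mol⁻¹
  (d) m·s⁻²
  (e) kg·m²·s⁻²·K⁻¹
Only (a) matches m²·s⁻²·K⁻¹.

(a)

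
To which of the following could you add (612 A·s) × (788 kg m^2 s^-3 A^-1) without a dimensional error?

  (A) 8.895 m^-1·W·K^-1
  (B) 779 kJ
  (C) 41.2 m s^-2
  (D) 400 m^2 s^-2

(B)

Reference: [s·A] · [kg·m²·s⁻³·A⁻¹] = kg·m²·s⁻².
Each option:
  (A) W·m⁻¹·K⁻¹ = J·s⁻¹·m⁻¹·K⁻¹ = kg·m·s⁻³·K⁻¹
  (B) J = N·m = kg·m²·s⁻²  ← same
  (C) m·s⁻²
  (D) m²·s⁻²
Only (B) matches kg·m²·s⁻².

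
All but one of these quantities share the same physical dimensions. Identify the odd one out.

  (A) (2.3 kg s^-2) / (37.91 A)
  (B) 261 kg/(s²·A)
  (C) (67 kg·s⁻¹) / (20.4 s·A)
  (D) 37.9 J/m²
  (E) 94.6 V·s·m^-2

Reduce each to base SI dimensions:
  (A) [kg·s⁻²] / [A] = kg·s⁻²·A⁻¹
  (B) kg·s⁻²·A⁻¹
  (C) [kg·s⁻¹] / [s·A] = kg·s⁻²·A⁻¹
  (D) J·m⁻² = N·m·m⁻² = kg·s⁻²
  (E) V·s·m⁻² = J·C⁻¹·s·m⁻² = kg·s⁻²·A⁻¹
All reduce to kg·s⁻²·A⁻¹ except (D), which is kg·s⁻².

(D)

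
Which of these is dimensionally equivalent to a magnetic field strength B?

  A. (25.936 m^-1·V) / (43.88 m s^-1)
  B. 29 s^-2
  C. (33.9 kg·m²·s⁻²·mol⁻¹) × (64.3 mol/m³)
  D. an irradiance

Reference: [magnetic field strength B] = kg·s⁻²·A⁻¹.
Each option:
  A. [kg·m·s⁻³·A⁻¹] / [m·s⁻¹] = kg·s⁻²·A⁻¹  ← same
  B. s⁻²
  C. [kg·m²·s⁻²·mol⁻¹] · [m⁻³·mol] = kg·m⁻¹·s⁻²
  D. [irradiance] = kg·s⁻³
Only A. matches kg·s⁻²·A⁻¹.

A.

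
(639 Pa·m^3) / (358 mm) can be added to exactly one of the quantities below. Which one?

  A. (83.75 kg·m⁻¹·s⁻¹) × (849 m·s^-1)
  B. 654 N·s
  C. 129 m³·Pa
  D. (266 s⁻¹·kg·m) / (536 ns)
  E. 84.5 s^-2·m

D.

Reference: [kg·m²·s⁻²] / [m] = kg·m·s⁻².
Each option:
  A. [kg·m⁻¹·s⁻¹] · [m·s⁻¹] = kg·s⁻²
  B. N·s = kg·m·s⁻²·s = kg·m·s⁻¹
  C. Pa·m³ = N·m⁻²·m³ = kg·m²·s⁻²
  D. [kg·m·s⁻¹] / [s] = kg·m·s⁻²  ← same
  E. m·s⁻²
Only D. matches kg·m·s⁻².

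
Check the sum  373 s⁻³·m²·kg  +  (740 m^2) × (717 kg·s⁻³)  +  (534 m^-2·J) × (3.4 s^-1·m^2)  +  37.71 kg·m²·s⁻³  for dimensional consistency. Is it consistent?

Work out the base dimensions of each:
  373 s⁻³·m²·kg:  kg·m²·s⁻³
  (740 m^2) × (717 kg·s⁻³):  [m²] · [kg·s⁻³] = kg·m²·s⁻³
  (534 m^-2·J) × (3.4 s^-1·m^2):  [kg·s⁻²] · [m²·s⁻¹] = kg·m²·s⁻³
  37.71 kg·m²·s⁻³:  kg·m²·s⁻³
Every term reduces to kg·m²·s⁻³.

Yes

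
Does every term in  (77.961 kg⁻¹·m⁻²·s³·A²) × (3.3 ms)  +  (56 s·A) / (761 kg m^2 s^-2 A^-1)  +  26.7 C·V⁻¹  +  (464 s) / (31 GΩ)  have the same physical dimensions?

No

Work out the base dimensions of each:
  (77.961 kg⁻¹·m⁻²·s³·A²) × (3.3 ms):  [kg⁻¹·m⁻²·s³·A²] · [s] = kg⁻¹·m⁻²·s⁴·A²
  (56 s·A) / (761 kg m^2 s^-2 A^-1):  [s·A] / [kg·m²·s⁻²·A⁻¹] = kg⁻¹·m⁻²·s³·A²
  26.7 C·V⁻¹:  C·V⁻¹ = s·A·(J·C⁻¹)⁻¹ = kg⁻¹·m⁻²·s⁴·A²
  (464 s) / (31 GΩ):  [s] / [kg·m²·s⁻³·A⁻²] = kg⁻¹·m⁻²·s⁴·A²
The terms do not share a single dimension (kg⁻¹·m⁻²·s³·A² vs kg⁻¹·m⁻²·s⁴·A²).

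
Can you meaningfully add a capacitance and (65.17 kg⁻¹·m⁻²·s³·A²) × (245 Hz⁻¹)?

Work out the base dimensions of each:
  a capacitance:  [capacitance] = kg⁻¹·m⁻²·s⁴·A²
  (65.17 kg⁻¹·m⁻²·s³·A²) × (245 Hz⁻¹):  [kg⁻¹·m⁻²·s³·A²] · [s] = kg⁻¹·m⁻²·s⁴·A²
Both are kg⁻¹·m⁻²·s⁴·A², so they have the same dimensions and can be added.

Yes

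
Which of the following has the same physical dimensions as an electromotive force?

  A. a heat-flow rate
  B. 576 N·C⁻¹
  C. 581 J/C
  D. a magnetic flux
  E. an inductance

C.

Reference: [electromotive force] = kg·m²·s⁻³·A⁻¹.
Each option:
  A. [heat-flow rate] = kg·m²·s⁻³
  B. N·C⁻¹ = kg·m·s⁻²·(s·A)⁻¹ = kg·m·s⁻³·A⁻¹
  C. J·C⁻¹ = N·m·(s·A)⁻¹ = kg·m²·s⁻³·A⁻¹  ← same
  D. [magnetic flux] = kg·m²·s⁻²·A⁻¹
  E. [inductance] = kg·m²·s⁻²·A⁻²
Only C. matches kg·m²·s⁻³·A⁻¹.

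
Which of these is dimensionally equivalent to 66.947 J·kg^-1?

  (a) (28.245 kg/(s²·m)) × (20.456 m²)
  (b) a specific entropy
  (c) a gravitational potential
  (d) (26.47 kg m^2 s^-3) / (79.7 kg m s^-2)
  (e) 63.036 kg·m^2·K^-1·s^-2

(c)

Reference: J·kg⁻¹ = N·m·kg⁻¹ = m²·s⁻².
Each option:
  (a) [kg·m⁻¹·s⁻²] · [m²] = kg·m·s⁻²
  (b) [specific entropy] = m²·s⁻²·K⁻¹
  (c) [gravitational potential] = m²·s⁻²  ← same
  (d) [kg·m²·s⁻³] / [kg·m·s⁻²] = m·s⁻¹
  (e) kg·m²·s⁻²·K⁻¹
Only (c) matches m²·s⁻².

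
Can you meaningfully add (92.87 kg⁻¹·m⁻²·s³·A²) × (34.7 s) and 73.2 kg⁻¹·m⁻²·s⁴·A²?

Expand each in SI base units:
  (92.87 kg⁻¹·m⁻²·s³·A²) × (34.7 s):  [kg⁻¹·m⁻²·s³·A²] · [s] = kg⁻¹·m⁻²·s⁴·A²
  73.2 kg⁻¹·m⁻²·s⁴·A²:  kg⁻¹·m⁻²·s⁴·A²
Both are kg⁻¹·m⁻²·s⁴·A², so they have the same dimensions and can be added.

Yes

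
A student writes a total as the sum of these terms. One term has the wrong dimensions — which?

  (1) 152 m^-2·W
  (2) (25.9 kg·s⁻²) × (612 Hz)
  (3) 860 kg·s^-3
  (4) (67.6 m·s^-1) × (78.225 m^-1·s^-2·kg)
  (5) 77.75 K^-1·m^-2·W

Dimensions:
  (1) W·m⁻² = J·s⁻¹·m⁻² = kg·s⁻³
  (2) [kg·s⁻²] · [s⁻¹] = kg·s⁻³
  (3) kg·s⁻³
  (4) [m·s⁻¹] · [kg·m⁻¹·s⁻²] = kg·s⁻³
  (5) W·m⁻²·K⁻¹ = J·s⁻¹·m⁻²·K⁻¹ = kg·s⁻³·K⁻¹
All reduce to kg·s⁻³ except (5), which is kg·s⁻³·K⁻¹.

(5)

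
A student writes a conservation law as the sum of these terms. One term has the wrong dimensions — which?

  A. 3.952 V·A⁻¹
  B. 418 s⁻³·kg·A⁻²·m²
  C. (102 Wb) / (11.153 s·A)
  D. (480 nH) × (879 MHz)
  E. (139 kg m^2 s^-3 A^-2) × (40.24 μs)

E.

Work out the base dimensions of each:
  A. V·A⁻¹ = J·C⁻¹·A⁻¹ = kg·m²·s⁻³·A⁻²
  B. kg·m²·s⁻³·A⁻²
  C. [kg·m²·s⁻²·A⁻¹] / [s·A] = kg·m²·s⁻³·A⁻²
  D. [kg·m²·s⁻²·A⁻²] · [s⁻¹] = kg·m²·s⁻³·A⁻²
  E. [kg·m²·s⁻³·A⁻²] · [s] = kg·m²·s⁻²·A⁻²
All reduce to kg·m²·s⁻³·A⁻² except E., which is kg·m²·s⁻²·A⁻².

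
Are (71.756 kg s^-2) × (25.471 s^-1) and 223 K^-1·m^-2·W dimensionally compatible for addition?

Dimensions:
  (71.756 kg s^-2) × (25.471 s^-1):  [kg·s⁻²] · [s⁻¹] = kg·s⁻³
  223 K^-1·m^-2·W:  W·m⁻²·K⁻¹ = J·s⁻¹·m⁻²·K⁻¹ = kg·s⁻³·K⁻¹
kg·s⁻³ ≠ kg·s⁻³·K⁻¹, so they cannot be added.

No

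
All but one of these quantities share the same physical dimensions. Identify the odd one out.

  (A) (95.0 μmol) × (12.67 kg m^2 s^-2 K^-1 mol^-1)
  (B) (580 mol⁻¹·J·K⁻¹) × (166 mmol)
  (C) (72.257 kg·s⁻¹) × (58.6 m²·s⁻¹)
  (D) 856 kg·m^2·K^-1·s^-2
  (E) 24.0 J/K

(C)

Dimensions:
  (A) [mol] · [kg·m²·s⁻²·K⁻¹·mol⁻¹] = kg·m²·s⁻²·K⁻¹
  (B) [kg·m²·s⁻²·K⁻¹·mol⁻¹] · [mol] = kg·m²·s⁻²·K⁻¹
  (C) [kg·s⁻¹] · [m²·s⁻¹] = kg·m²·s⁻²
  (D) kg·m²·s⁻²·K⁻¹
  (E) J·K⁻¹ = N·m·K⁻¹ = kg·m²·s⁻²·K⁻¹
All reduce to kg·m²·s⁻²·K⁻¹ except (C), which is kg·m²·s⁻².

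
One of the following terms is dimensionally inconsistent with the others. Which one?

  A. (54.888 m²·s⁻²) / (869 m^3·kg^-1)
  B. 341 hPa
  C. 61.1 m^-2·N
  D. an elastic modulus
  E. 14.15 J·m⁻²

Reduce each to base SI dimensions:
  A. [m²·s⁻²] / [kg⁻¹·m³] = kg·m⁻¹·s⁻²
  B. Pa = N·m⁻² = kg·m⁻¹·s⁻²
  C. N·m⁻² = kg·m·s⁻²·m⁻² = kg·m⁻¹·s⁻²
  D. [elastic modulus] = kg·m⁻¹·s⁻²
  E. J·m⁻² = N·m·m⁻² = kg·s⁻²
All reduce to kg·m⁻¹·s⁻² except E., which is kg·s⁻².

E.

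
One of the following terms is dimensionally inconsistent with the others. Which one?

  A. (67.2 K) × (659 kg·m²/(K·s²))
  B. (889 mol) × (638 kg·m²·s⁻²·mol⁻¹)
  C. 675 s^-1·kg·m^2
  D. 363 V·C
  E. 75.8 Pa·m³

Work out the base dimensions of each:
  A. [K] · [kg·m²·s⁻²·K⁻¹] = kg·m²·s⁻²
  B. [mol] · [kg·m²·s⁻²·mol⁻¹] = kg·m²·s⁻²
  C. kg·m²·s⁻¹
  D. C·V = s·A·J·C⁻¹ = kg·m²·s⁻²
  E. Pa·m³ = N·m⁻²·m³ = kg·m²·s⁻²
All reduce to kg·m²·s⁻² except C., which is kg·m²·s⁻¹.

C.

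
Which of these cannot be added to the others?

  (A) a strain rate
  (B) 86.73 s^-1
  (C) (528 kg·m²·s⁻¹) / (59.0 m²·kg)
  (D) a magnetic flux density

(D)

Expand each in SI base units:
  (A) [strain rate] = s⁻¹
  (B) s⁻¹
  (C) [kg·m²·s⁻¹] / [kg·m²] = s⁻¹
  (D) [magnetic flux density] = kg·s⁻²·A⁻¹
All reduce to s⁻¹ except (D), which is kg·s⁻²·A⁻¹.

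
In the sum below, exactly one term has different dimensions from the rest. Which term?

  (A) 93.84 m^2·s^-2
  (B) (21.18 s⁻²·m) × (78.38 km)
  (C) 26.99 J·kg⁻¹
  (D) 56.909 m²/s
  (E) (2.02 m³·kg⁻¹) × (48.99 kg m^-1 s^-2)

(D)

In SI base units:
  (A) m²·s⁻²
  (B) [m·s⁻²] · [m] = m²·s⁻²
  (C) J·kg⁻¹ = N·m·kg⁻¹ = m²·s⁻²
  (D) m²·s⁻¹
  (E) [kg⁻¹·m³] · [kg·m⁻¹·s⁻²] = m²·s⁻²
All reduce to m²·s⁻² except (D), which is m²·s⁻¹.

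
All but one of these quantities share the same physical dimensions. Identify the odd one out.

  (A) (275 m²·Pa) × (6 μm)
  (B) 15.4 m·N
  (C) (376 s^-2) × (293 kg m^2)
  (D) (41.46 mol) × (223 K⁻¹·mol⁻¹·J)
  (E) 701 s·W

Work out the base dimensions of each:
  (A) [kg·m·s⁻²] · [m] = kg·m²·s⁻²
  (B) N·m = kg·m·s⁻²·m = kg·m²·s⁻²
  (C) [s⁻²] · [kg·m²] = kg·m²·s⁻²
  (D) [mol] · [kg·m²·s⁻²·K⁻¹·mol⁻¹] = kg·m²·s⁻²·K⁻¹
  (E) W·s = J·s⁻¹·s = kg·m²·s⁻²
All reduce to kg·m²·s⁻² except (D), which is kg·m²·s⁻²·K⁻¹.

(D)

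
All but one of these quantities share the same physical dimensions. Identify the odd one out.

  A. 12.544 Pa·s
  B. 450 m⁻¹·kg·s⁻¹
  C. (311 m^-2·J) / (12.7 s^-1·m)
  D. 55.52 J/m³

Reduce each to base SI dimensions:
  A. Pa·s = N·m⁻²·s = kg·m⁻¹·s⁻¹
  B. kg·m⁻¹·s⁻¹
  C. [kg·s⁻²] / [m·s⁻¹] = kg·m⁻¹·s⁻¹
  D. J·m⁻³ = N·m·m⁻³ = kg·m⁻¹·s⁻²
All reduce to kg·m⁻¹·s⁻¹ except D., which is kg·m⁻¹·s⁻².

D.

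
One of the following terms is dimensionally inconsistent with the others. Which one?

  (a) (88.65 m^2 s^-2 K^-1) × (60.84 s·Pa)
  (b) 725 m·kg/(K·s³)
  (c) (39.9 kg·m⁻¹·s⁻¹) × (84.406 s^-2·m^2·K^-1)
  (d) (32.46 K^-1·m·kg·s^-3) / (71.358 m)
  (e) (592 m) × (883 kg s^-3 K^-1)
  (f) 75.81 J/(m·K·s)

(d)

Dimensions:
  (a) [m²·s⁻²·K⁻¹] · [kg·m⁻¹·s⁻¹] = kg·m·s⁻³·K⁻¹
  (b) kg·m·s⁻³·K⁻¹
  (c) [kg·m⁻¹·s⁻¹] · [m²·s⁻²·K⁻¹] = kg·m·s⁻³·K⁻¹
  (d) [kg·m·s⁻³·K⁻¹] / [m] = kg·s⁻³·K⁻¹
  (e) [m] · [kg·s⁻³·K⁻¹] = kg·m·s⁻³·K⁻¹
  (f) J·s⁻¹·m⁻¹·K⁻¹ = N·m·s⁻¹·m⁻¹·K⁻¹ = kg·m·s⁻³·K⁻¹
All reduce to kg·m·s⁻³·K⁻¹ except (d), which is kg·s⁻³·K⁻¹.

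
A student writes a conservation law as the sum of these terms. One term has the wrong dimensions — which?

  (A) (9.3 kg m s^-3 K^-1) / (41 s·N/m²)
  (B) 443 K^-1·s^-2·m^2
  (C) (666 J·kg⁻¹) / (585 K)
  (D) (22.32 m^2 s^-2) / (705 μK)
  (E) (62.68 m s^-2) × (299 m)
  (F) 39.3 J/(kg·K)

In SI base units:
  (A) [kg·m·s⁻³·K⁻¹] / [kg·m⁻¹·s⁻¹] = m²·s⁻²·K⁻¹
  (B) m²·s⁻²·K⁻¹
  (C) [m²·s⁻²] / [K] = m²·s⁻²·K⁻¹
  (D) [m²·s⁻²] / [K] = m²·s⁻²·K⁻¹
  (E) [m·s⁻²] · [m] = m²·s⁻²
  (F) J·kg⁻¹·K⁻¹ = N·m·kg⁻¹·K⁻¹ = m²·s⁻²·K⁻¹
All reduce to m²·s⁻²·K⁻¹ except (E), which is m²·s⁻².

(E)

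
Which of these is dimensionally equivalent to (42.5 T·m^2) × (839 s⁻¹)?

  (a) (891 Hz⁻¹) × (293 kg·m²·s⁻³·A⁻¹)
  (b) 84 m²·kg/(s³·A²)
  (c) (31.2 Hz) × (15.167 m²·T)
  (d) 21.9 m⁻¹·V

(c)

Reference: [kg·m²·s⁻²·A⁻¹] · [s⁻¹] = kg·m²·s⁻³·A⁻¹.
Each option:
  (a) [s] · [kg·m²·s⁻³·A⁻¹] = kg·m²·s⁻²·A⁻¹
  (b) kg·m²·s⁻³·A⁻²
  (c) [s⁻¹] · [kg·m²·s⁻²·A⁻¹] = kg·m²·s⁻³·A⁻¹  ← same
  (d) V·m⁻¹ = J·C⁻¹·m⁻¹ = kg·m·s⁻³·A⁻¹
Only (c) matches kg·m²·s⁻³·A⁻¹.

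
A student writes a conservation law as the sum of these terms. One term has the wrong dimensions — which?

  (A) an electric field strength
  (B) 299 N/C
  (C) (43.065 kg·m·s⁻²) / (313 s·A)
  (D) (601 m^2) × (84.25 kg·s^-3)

(D)

Expand each in SI base units:
  (A) [electric field strength] = kg·m·s⁻³·A⁻¹
  (B) N·C⁻¹ = kg·m·s⁻²·(s·A)⁻¹ = kg·m·s⁻³·A⁻¹
  (C) [kg·m·s⁻²] / [s·A] = kg·m·s⁻³·A⁻¹
  (D) [m²] · [kg·s⁻³] = kg·m²·s⁻³
All reduce to kg·m·s⁻³·A⁻¹ except (D), which is kg·m²·s⁻³.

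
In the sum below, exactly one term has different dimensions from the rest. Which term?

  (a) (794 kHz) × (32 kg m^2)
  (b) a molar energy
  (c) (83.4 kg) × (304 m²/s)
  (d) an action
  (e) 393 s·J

Work out the base dimensions of each:
  (a) [s⁻¹] · [kg·m²] = kg·m²·s⁻¹
  (b) [molar energy] = kg·m²·s⁻²·mol⁻¹
  (c) [kg] · [m²·s⁻¹] = kg·m²·s⁻¹
  (d) [action] = kg·m²·s⁻¹
  (e) J·s = N·m·s = kg·m²·s⁻¹
All reduce to kg·m²·s⁻¹ except (b), which is kg·m²·s⁻²·mol⁻¹.

(b)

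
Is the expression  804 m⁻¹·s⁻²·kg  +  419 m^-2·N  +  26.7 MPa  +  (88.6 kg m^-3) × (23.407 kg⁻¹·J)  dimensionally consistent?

Expand each in SI base units:
  804 m⁻¹·s⁻²·kg:  kg·m⁻¹·s⁻²
  419 m^-2·N:  N·m⁻² = kg·m·s⁻²·m⁻² = kg·m⁻¹·s⁻²
  26.7 MPa:  Pa = N·m⁻² = kg·m⁻¹·s⁻²
  (88.6 kg m^-3) × (23.407 kg⁻¹·J):  [kg·m⁻³] · [m²·s⁻²] = kg·m⁻¹·s⁻²
Every term reduces to kg·m⁻¹·s⁻².

Yes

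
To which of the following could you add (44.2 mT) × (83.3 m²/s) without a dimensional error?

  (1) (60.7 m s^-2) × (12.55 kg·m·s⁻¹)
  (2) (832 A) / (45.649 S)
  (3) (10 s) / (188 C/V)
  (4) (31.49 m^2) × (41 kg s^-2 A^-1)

Reference: [kg·s⁻²·A⁻¹] · [m²·s⁻¹] = kg·m²·s⁻³·A⁻¹.
Each option:
  (1) [m·s⁻²] · [kg·m·s⁻¹] = kg·m²·s⁻³
  (2) [A] / [kg⁻¹·m⁻²·s³·A²] = kg·m²·s⁻³·A⁻¹  ← same
  (3) [s] / [kg⁻¹·m⁻²·s⁴·A²] = kg·m²·s⁻³·A⁻²
  (4) [m²] · [kg·s⁻²·A⁻¹] = kg·m²·s⁻²·A⁻¹
Only (2) matches kg·m²·s⁻³·A⁻¹.

(2)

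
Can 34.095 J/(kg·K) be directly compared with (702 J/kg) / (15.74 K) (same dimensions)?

Yes

Work out the base dimensions of each:
  34.095 J/(kg·K):  J·kg⁻¹·K⁻¹ = N·m·kg⁻¹·K⁻¹ = m²·s⁻²·K⁻¹
  (702 J/kg) / (15.74 K):  [m²·s⁻²] / [K] = m²·s⁻²·K⁻¹
Both are m²·s⁻²·K⁻¹, so they have the same dimensions and can be added.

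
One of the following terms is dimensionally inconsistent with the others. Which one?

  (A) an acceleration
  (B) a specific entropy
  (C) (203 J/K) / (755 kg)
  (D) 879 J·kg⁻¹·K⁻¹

(A)

Dimensions:
  (A) [acceleration] = m·s⁻²
  (B) [specific entropy] = m²·s⁻²·K⁻¹
  (C) [kg·m²·s⁻²·K⁻¹] / [kg] = m²·s⁻²·K⁻¹
  (D) J·kg⁻¹·K⁻¹ = N·m·kg⁻¹·K⁻¹ = m²·s⁻²·K⁻¹
All reduce to m²·s⁻²·K⁻¹ except (A), which is m·s⁻².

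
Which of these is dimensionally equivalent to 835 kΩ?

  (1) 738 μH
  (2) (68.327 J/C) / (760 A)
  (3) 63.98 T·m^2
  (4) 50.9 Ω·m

(2)

Reference: Ω = V·A⁻¹ = kg·m²·s⁻³·A⁻².
Each option:
  (1) H = V·s·A⁻¹ = kg·m²·s⁻²·A⁻²
  (2) [kg·m²·s⁻³·A⁻¹] / [A] = kg·m²·s⁻³·A⁻²  ← same
  (3) T·m² = Wb·m⁻²·m² = kg·m²·s⁻²·A⁻¹
  (4) Ω·m = V·A⁻¹·m = kg·m³·s⁻³·A⁻²
Only (2) matches kg·m²·s⁻³·A⁻².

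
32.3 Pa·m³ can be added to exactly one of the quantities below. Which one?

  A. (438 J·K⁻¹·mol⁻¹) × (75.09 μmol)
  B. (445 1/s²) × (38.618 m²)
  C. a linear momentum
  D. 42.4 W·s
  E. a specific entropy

D.

Reference: Pa·m³ = N·m⁻²·m³ = kg·m²·s⁻².
Each option:
  A. [kg·m²·s⁻²·K⁻¹·mol⁻¹] · [mol] = kg·m²·s⁻²·K⁻¹
  B. [s⁻²] · [m²] = m²·s⁻²
  C. [linear momentum] = kg·m·s⁻¹
  D. W·s = J·s⁻¹·s = kg·m²·s⁻²  ← same
  E. [specific entropy] = m²·s⁻²·K⁻¹
Only D. matches kg·m²·s⁻².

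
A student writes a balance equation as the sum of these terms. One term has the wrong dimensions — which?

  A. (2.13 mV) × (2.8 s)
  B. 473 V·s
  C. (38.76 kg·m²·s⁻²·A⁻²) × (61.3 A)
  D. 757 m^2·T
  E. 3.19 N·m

E.

In SI base units:
  A. [kg·m²·s⁻³·A⁻¹] · [s] = kg·m²·s⁻²·A⁻¹
  B. V·s = J·C⁻¹·s = kg·m²·s⁻²·A⁻¹
  C. [kg·m²·s⁻²·A⁻²] · [A] = kg·m²·s⁻²·A⁻¹
  D. T·m² = Wb·m⁻²·m² = kg·m²·s⁻²·A⁻¹
  E. N·m = kg·m·s⁻²·m = kg·m²·s⁻²
All reduce to kg·m²·s⁻²·A⁻¹ except E., which is kg·m²·s⁻².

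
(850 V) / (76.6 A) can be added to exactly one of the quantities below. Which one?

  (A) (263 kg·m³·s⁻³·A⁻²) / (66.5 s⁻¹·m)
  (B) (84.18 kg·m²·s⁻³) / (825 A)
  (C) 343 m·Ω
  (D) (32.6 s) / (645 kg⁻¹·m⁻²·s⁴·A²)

(D)

Reference: [kg·m²·s⁻³·A⁻¹] / [A] = kg·m²·s⁻³·A⁻².
Each option:
  (A) [kg·m³·s⁻³·A⁻²] / [m·s⁻¹] = kg·m²·s⁻²·A⁻²
  (B) [kg·m²·s⁻³] / [A] = kg·m²·s⁻³·A⁻¹
  (C) Ω·m = V·A⁻¹·m = kg·m³·s⁻³·A⁻²
  (D) [s] / [kg⁻¹·m⁻²·s⁴·A²] = kg·m²·s⁻³·A⁻²  ← same
Only (D) matches kg·m²·s⁻³·A⁻².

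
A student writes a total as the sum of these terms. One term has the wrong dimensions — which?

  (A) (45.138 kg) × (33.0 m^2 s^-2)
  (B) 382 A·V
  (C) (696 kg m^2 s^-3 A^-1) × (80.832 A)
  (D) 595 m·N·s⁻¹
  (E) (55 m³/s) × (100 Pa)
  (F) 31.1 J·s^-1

Expand each in SI base units:
  (A) [kg] · [m²·s⁻²] = kg·m²·s⁻²
  (B) V·A = J·C⁻¹·A = kg·m²·s⁻³
  (C) [kg·m²·s⁻³·A⁻¹] · [A] = kg·m²·s⁻³
  (D) N·m·s⁻¹ = kg·m·s⁻²·m·s⁻¹ = kg·m²·s⁻³
  (E) [m³·s⁻¹] · [kg·m⁻¹·s⁻²] = kg·m²·s⁻³
  (F) J·s⁻¹ = N·m·s⁻¹ = kg·m²·s⁻³
All reduce to kg·m²·s⁻³ except (A), which is kg·m²·s⁻².

(A)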